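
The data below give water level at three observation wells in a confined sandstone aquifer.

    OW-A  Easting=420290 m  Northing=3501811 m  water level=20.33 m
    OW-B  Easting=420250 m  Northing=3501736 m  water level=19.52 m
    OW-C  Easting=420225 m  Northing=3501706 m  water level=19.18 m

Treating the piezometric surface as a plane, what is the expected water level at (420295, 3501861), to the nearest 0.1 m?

Three-point gradient (reference OW-A): Δ to OW-B = (-40, -75, -0.81), Δ to OW-C = (-65, -105, -1.15).
∂h/∂x = +0.001778, ∂h/∂y = +0.009852 (det = -675).
h(420295, 3501861) = 20.33 + (+0.001778)·(5) + (+0.009852)·(50) = 20.33 +0.009 +0.493 = 20.831 m.

20.8 m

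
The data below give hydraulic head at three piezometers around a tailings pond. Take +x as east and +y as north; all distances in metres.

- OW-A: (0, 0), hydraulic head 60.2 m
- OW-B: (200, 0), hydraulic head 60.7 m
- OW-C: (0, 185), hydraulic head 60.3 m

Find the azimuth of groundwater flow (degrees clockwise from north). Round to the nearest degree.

∂h/∂x = (60.7 − 60.2) / (200 − 0) = +0.002500
∂h/∂y = (60.3 − 60.2) / (185 − 0) = +0.0005405
Flow direction (−∇h) has components (-0.002500 E, -0.0005405 N).
Azimuth = atan2(E, N) = atan2(-0.002500, -0.0005405) = 257.8° ≈ 258°.

258°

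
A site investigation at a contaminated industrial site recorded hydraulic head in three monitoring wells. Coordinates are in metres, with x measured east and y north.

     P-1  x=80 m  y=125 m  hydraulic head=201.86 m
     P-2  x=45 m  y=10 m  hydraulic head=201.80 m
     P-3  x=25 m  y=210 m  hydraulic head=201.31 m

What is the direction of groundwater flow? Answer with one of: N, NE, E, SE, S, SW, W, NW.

With h = a·x + b·y + c and P-1 as origin, the differences give:
  (-35)·a + (-115)·b = -0.06
  (-55)·a + 85·b = -0.55
Eliminate b (×85 and ×(-115), subtract): -9300·a = -68.350 → a = ∂h/∂x = +0.007349
Back-substitute: b = ∂h/∂y = -0.001715.
Flow = −∇h = (-0.007349 east, +0.001715 north), which points west.

W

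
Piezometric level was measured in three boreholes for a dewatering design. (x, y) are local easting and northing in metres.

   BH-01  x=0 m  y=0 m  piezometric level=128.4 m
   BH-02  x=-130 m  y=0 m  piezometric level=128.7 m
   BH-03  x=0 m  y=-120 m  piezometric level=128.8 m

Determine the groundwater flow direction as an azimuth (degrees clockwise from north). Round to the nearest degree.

∂h/∂x = (128.7 − 128.4) / (-130 − 0) = -0.002308
∂h/∂y = (128.8 − 128.4) / (-120 − 0) = -0.003333
Flow direction (−∇h) has components (+0.002308 E, +0.003333 N).
Azimuth = atan2(E, N) = atan2(+0.002308, +0.003333) = 34.7° ≈ 035°.

035°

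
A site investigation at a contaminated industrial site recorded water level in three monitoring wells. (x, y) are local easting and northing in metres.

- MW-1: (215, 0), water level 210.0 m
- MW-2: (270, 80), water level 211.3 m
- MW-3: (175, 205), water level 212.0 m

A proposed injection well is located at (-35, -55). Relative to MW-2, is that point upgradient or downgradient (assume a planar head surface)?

downgradient

Taking MW-1 as reference: MW-2−MW-1 = (55, 80, +1.3); MW-3−MW-1 = (-40, 205, +2.0).
Determinant of the coordinate differences = 55·205 − (-40)·80 = 14475.
∂h/∂x = [(+1.3)·205 − (+2.0)·80] / 14475 = +0.007358
∂h/∂y = [55·(+2.0) − (-40)·(+1.3)] / 14475 = +0.01119
Head at (-35, -55) = 210.0 + (+0.007358)·(-250) + (+0.01119)·(-55) = 207.55 m.
That is lower than the 211.3 m at MW-2, so the point is downgradient.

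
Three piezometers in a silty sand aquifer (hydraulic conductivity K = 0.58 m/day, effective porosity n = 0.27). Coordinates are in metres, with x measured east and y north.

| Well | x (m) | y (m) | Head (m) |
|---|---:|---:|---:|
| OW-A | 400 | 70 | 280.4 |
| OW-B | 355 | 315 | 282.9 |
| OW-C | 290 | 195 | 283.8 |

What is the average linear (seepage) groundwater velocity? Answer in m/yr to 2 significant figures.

Three-point gradient (reference OW-A): Δ to OW-B = (-45, 245, +2.5), Δ to OW-C = (-110, 125, +3.4).
∂h/∂x = -0.02441, ∂h/∂y = +0.005721 (det = 21325).
|∇h| = √(-0.02441² + 0.005721²) = 0.02507
Seepage velocity v = K·i/n = 0.58 × 0.02507 / 0.27 = 0.05385 m/day = 19.67 m/yr.

20 m/yr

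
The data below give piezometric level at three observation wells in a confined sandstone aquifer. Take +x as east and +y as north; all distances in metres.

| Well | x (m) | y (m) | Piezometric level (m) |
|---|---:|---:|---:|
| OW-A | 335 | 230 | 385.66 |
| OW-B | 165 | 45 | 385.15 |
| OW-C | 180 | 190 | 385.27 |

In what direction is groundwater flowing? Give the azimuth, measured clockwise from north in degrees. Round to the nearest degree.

With h = a·x + b·y + c and OW-A as origin, the differences give:
  (-170)·a + (-185)·b = -0.51
  (-155)·a + (-40)·b = -0.39
Eliminate b (×(-40) and ×(-185), subtract): -21875·a = -51.750 → a = ∂h/∂x = +0.002366
Back-substitute: b = ∂h/∂y = +0.0005829.
Flow direction (−∇h) has components (-0.002366 E, -0.0005829 N).
Azimuth = atan2(E, N) = atan2(-0.002366, -0.0005829) = 256.2° ≈ 256°.

256°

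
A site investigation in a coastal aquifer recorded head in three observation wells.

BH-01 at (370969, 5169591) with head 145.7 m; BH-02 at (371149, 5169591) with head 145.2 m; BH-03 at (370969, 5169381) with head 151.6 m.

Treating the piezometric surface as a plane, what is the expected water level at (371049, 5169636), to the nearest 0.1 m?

∂h/∂x = (145.2 − 145.7) / (371149 − 370969) = -0.002778
∂h/∂y = (151.6 − 145.7) / (5169381 − 5169591) = -0.02810
h(371049, 5169636) = 145.7 + (-0.002778)·(80) + (-0.02810)·(45) = 145.7 -0.222 -1.264 = 144.213 m.

144.2 m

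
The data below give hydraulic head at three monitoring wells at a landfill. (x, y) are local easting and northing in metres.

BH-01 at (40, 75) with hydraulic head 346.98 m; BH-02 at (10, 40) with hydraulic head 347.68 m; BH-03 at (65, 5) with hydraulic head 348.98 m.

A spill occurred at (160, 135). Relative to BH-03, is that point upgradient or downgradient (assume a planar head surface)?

With h = a·x + b·y + c and BH-01 as origin, the differences give:
  (-30)·a + (-35)·b = +0.70
  25·a + (-70)·b = +2.00
Eliminate b (×(-70) and ×(-35), subtract): 2975·a = 21.000 → a = ∂h/∂x = +0.007059
Back-substitute: b = ∂h/∂y = -0.02605.
Head at (160, 135) = 346.98 + (+0.007059)·(120) + (-0.02605)·(60) = 346.26 m.
That is lower than the 348.98 m at BH-03, so the point is downgradient.

downgradient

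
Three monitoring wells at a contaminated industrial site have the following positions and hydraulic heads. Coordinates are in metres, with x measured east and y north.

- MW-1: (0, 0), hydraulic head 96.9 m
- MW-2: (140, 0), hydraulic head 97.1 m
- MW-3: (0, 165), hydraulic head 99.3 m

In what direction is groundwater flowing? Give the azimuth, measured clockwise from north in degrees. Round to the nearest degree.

∂h/∂x = (97.1 − 96.9) / (140 − 0) = +0.001429
∂h/∂y = (99.3 − 96.9) / (165 − 0) = +0.01455
Flow direction (−∇h) has components (-0.001429 E, -0.01455 N).
Azimuth = atan2(E, N) = atan2(-0.001429, -0.01455) = 185.6° ≈ 186°.

186°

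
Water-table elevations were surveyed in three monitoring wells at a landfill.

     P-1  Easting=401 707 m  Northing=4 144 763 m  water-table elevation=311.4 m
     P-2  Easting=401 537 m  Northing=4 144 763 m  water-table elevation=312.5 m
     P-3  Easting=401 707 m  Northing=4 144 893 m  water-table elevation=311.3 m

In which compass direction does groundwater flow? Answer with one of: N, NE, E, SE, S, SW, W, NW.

E

∂h/∂x = (312.5 − 311.4) / (401537 − 401707) = -0.006471
∂h/∂y = (311.3 − 311.4) / (4144893 − 4144763) = -0.0007692
Flow = −∇h = (+0.006471 east, +0.0007692 north), which points east.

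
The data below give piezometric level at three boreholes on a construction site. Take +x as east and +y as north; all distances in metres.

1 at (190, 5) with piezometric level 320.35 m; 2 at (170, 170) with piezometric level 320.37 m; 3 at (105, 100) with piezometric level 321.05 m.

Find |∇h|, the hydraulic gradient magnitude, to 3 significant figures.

Taking 1 as reference: 2−1 = (-20, 165, +0.02); 3−1 = (-85, 95, +0.70).
Determinant of the coordinate differences = (-20)·95 − (-85)·165 = 12125.
∂h/∂x = [(+0.02)·95 − (+0.70)·165] / 12125 = -0.009369
∂h/∂y = [(-20)·(+0.70) − (-85)·(+0.02)] / 12125 = -0.001014
|∇h| = √(-0.009369² + -0.001014²) = 0.009424

0.00942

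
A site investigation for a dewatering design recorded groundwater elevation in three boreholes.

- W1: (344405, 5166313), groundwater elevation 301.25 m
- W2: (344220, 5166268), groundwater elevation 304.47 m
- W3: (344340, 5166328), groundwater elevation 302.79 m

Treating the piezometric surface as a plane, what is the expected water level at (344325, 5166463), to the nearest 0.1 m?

304.9 m

Taking W1 as reference: W2−W1 = (-185, -45, +3.22); W3−W1 = (-65, 15, +1.54).
Solve a·Δx + b·Δy = Δh: det = (-185)·15 − (-65)·(-45) = -5700.
∂h/∂x = [(+3.22)·15 − (+1.54)·(-45)] / -5700 = -0.02063
∂h/∂y = [(-185)·(+1.54) − (-65)·(+3.22)] / -5700 = +0.01326
h(344325, 5166463) = 301.25 + (-0.02063)·(-80) + (+0.01326)·(150) = 301.25 +1.651 +1.989 = 304.890 m.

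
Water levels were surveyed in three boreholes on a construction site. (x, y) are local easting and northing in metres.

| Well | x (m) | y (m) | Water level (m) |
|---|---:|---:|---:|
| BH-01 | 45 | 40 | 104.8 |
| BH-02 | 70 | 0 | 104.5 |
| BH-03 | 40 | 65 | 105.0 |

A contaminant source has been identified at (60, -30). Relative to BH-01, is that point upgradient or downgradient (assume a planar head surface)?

Differences from BH-01: to BH-02 (Δx, Δy, Δh) = (25, -40, -0.3); to BH-03 = (-5, 25, +0.2).
Determinant of the coordinate differences = 25·25 − (-5)·(-40) = 425.
∂h/∂x = [(-0.3)·25 − (+0.2)·(-40)] / 425 = +0.001176
∂h/∂y = [25·(+0.2) − (-5)·(-0.3)] / 425 = +0.008235
Head at (60, -30) = 104.8 + (+0.001176)·(15) + (+0.008235)·(-70) = 104.24 m.
That is lower than the 104.8 m at BH-01, so the point is downgradient.

downgradient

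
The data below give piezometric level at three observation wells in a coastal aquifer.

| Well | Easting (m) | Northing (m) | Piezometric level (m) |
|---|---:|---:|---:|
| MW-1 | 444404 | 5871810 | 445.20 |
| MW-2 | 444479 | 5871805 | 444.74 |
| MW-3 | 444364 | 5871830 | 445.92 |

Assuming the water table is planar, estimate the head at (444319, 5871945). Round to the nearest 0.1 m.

449.3 m

Three-point gradient (reference MW-1): Δ to MW-2 = (75, -5, -0.46), Δ to MW-3 = (-40, 20, +0.72).
∂h/∂x = -0.004308, ∂h/∂y = +0.02738 (det = 1300).
h(444319, 5871945) = 445.20 + (-0.004308)·(-85) + (+0.02738)·(135) = 445.20 +0.366 +3.697 = 449.263 m.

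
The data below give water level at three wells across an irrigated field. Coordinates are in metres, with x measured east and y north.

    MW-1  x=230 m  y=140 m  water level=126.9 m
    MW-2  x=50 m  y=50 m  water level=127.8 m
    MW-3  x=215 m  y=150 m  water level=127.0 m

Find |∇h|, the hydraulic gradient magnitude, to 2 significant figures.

With h = a·x + b·y + c and MW-1 as origin, the differences give:
  (-180)·a + (-90)·b = +0.9
  (-15)·a + 10·b = +0.1
Eliminate b (×10 and ×(-90), subtract): -3150·a = 18.00 → a = ∂h/∂x = -0.005714
Back-substitute: b = ∂h/∂y = +0.001429.
|∇h| = √(-0.005714² + 0.001429²) = 0.00589

0.0059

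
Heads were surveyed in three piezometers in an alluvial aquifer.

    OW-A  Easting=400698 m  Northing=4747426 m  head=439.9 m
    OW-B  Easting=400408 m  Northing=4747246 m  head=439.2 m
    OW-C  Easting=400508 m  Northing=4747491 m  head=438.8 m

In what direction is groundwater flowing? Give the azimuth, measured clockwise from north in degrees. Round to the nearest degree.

307°

With h = a·x + b·y + c and OW-A as origin, the differences give:
  (-290)·a + (-180)·b = -0.7
  (-190)·a + 65·b = -1.1
Eliminate b (×65 and ×(-180), subtract): -53050·a = -243.50 → a = ∂h/∂x = +0.004590
Back-substitute: b = ∂h/∂y = -0.003506.
Flow direction (−∇h) has components (-0.004590 E, +0.003506 N).
Azimuth = atan2(E, N) = atan2(-0.004590, +0.003506) = 307.4° ≈ 307°.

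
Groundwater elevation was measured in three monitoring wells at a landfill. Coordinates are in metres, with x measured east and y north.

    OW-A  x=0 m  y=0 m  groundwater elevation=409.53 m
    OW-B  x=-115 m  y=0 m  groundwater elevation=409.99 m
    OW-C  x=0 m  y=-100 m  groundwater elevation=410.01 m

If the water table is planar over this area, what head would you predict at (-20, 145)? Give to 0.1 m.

408.9 m

∂h/∂x = (409.99 − 409.53) / (-115 − 0) = -0.004000
∂h/∂y = (410.01 − 409.53) / (-100 − 0) = -0.004800
h(-20, 145) = 409.53 + (-0.004000)·(-20) + (-0.004800)·(145) = 409.53 +0.080 -0.696 = 408.914 m.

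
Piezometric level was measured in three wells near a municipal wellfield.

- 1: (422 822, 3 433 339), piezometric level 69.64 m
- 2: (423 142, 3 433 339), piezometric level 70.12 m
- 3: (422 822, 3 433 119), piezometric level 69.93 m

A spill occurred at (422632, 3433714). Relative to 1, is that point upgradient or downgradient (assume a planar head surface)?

∂h/∂x = (70.12 − 69.64) / (423142 − 422822) = +0.001500
∂h/∂y = (69.93 − 69.64) / (3433119 − 3433339) = -0.001318
Head at (422632, 3433714) = 69.64 + (+0.001500)·(-190) + (-0.001318)·(375) = 68.86 m.
That is lower than the 69.64 m at 1, so the point is downgradient.

downgradient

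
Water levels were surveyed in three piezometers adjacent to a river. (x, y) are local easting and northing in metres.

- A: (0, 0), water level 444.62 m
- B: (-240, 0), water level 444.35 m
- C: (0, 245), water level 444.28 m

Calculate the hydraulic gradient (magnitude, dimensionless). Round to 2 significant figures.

0.0018

∂h/∂x = (444.35 − 444.62) / (-240 − 0) = +0.001125
∂h/∂y = (444.28 − 444.62) / (245 − 0) = -0.001388
|∇h| = √(0.001125² + -0.001388²) = 0.001787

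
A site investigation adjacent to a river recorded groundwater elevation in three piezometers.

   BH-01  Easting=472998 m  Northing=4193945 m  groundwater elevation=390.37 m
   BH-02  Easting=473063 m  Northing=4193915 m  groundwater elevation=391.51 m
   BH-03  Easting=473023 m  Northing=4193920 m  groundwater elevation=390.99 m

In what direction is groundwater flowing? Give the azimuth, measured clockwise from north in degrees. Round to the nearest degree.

320°

Differences from BH-01: to BH-02 (Δx, Δy, Δh) = (65, -30, +1.14); to BH-03 = (25, -25, +0.62).
Determinant of the coordinate differences = 65·(-25) − 25·(-30) = -875.
∂h/∂x = [(+1.14)·(-25) − (+0.62)·(-30)] / -875 = +0.01131
∂h/∂y = [65·(+0.62) − 25·(+1.14)] / -875 = -0.01349
Flow direction (−∇h) has components (-0.01131 E, +0.01349 N).
Azimuth = atan2(E, N) = atan2(-0.01131, +0.01349) = 320.0° ≈ 320°.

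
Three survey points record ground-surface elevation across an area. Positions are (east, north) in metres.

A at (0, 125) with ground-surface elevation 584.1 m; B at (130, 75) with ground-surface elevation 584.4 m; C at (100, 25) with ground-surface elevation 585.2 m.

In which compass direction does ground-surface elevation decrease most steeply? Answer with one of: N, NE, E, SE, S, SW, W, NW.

Taking A as reference: B−A = (130, -50, +0.3); C−A = (100, -100, +1.1).
Determinant of the coordinate differences = 130·(-100) − 100·(-50) = -8000.
∂z/∂x = [(+0.3)·(-100) − (+1.1)·(-50)] / -8000 = -0.003125
∂z/∂y = [130·(+1.1) − 100·(+0.3)] / -8000 = -0.01413
Steepest decrease is along −∇f = (+0.003125 E, +0.01413 N) → north.

N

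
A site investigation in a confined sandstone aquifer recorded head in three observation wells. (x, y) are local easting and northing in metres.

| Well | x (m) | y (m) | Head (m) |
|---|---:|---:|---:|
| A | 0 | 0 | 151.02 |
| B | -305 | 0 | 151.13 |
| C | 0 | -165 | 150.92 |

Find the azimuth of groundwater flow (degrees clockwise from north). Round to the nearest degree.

∂h/∂x = (151.13 − 151.02) / (-305 − 0) = -0.0003607
∂h/∂y = (150.92 − 151.02) / (-165 − 0) = +0.0006061
Flow direction (−∇h) has components (+0.0003607 E, -0.0006061 N).
Azimuth = atan2(E, N) = atan2(+0.0003607, -0.0006061) = 149.2° ≈ 149°.

149°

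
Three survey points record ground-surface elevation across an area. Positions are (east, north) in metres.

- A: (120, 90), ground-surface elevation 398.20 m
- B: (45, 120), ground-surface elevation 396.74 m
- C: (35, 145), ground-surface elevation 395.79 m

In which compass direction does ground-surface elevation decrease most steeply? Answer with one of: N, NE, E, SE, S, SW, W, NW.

N

Taking A as reference: B−A = (-75, 30, -1.46); C−A = (-85, 55, -2.41).
Solve a·Δx + b·Δy = Δz: det = (-75)·55 − (-85)·30 = -1575.
∂z/∂x = [(-1.46)·55 − (-2.41)·30] / -1575 = +0.005079
∂z/∂y = [(-75)·(-2.41) − (-85)·(-1.46)] / -1575 = -0.03597
Steepest decrease is along −∇f = (-0.005079 E, +0.03597 N) → north.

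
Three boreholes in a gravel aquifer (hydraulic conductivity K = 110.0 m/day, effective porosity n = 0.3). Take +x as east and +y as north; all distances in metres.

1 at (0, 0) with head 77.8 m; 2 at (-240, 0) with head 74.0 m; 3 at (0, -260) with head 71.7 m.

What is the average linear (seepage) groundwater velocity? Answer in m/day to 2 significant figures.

∂h/∂x = (74.0 − 77.8) / (-240 − 0) = +0.01583
∂h/∂y = (71.7 − 77.8) / (-260 − 0) = +0.02346
|∇h| = √(0.01583² + 0.02346²) = 0.0283
Seepage velocity v = K·i/n = 110.0 × 0.0283 / 0.3 = 10.38 m/day.

10 m/day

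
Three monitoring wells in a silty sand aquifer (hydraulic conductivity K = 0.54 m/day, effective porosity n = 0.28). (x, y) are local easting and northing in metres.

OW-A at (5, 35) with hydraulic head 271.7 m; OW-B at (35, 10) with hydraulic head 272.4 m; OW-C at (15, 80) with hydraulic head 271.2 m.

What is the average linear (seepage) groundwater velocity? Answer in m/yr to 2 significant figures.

With h = a·x + b·y + c and OW-A as origin, the differences give:
  30·a + (-25)·b = +0.7
  10·a + 45·b = -0.5
Eliminate b (×45 and ×(-25), subtract): 1600·a = 19.00 → a = ∂h/∂x = +0.01187
Back-substitute: b = ∂h/∂y = -0.01375.
|∇h| = √(0.01187² + -0.01375²) = 0.01816
Seepage velocity v = K·i/n = 0.54 × 0.01816 / 0.28 = 0.03502 m/day = 12.79 m/yr.

13 m/yr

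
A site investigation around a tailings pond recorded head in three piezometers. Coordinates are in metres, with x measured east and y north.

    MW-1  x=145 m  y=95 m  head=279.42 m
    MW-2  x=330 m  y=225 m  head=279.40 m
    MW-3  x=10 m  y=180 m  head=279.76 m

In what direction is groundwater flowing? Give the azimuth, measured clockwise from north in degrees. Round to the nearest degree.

143°

With h = a·x + b·y + c and MW-1 as origin, the differences give:
  185·a + 130·b = -0.02
  (-135)·a + 85·b = +0.34
Eliminate b (×85 and ×130, subtract): 33275·a = -45.900 → a = ∂h/∂x = -0.001379
Back-substitute: b = ∂h/∂y = +0.001809.
Flow direction (−∇h) has components (+0.001379 E, -0.001809 N).
Azimuth = atan2(E, N) = atan2(+0.001379, -0.001809) = 142.7° ≈ 143°.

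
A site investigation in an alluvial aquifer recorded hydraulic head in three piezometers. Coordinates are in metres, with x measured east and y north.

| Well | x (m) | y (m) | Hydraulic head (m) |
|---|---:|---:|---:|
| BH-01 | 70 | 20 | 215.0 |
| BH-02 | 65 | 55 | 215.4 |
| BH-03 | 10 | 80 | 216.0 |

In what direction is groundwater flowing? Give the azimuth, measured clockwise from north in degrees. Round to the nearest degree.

With h = a·x + b·y + c and BH-01 as origin, the differences give:
  (-5)·a + 35·b = +0.4
  (-60)·a + 60·b = +1.0
Eliminate b (×60 and ×35, subtract): 1800·a = -11.00 → a = ∂h/∂x = -0.006111
Back-substitute: b = ∂h/∂y = +0.01056.
Flow direction (−∇h) has components (+0.006111 E, -0.01056 N).
Azimuth = atan2(E, N) = atan2(+0.006111, -0.01056) = 149.9° ≈ 150°.

150°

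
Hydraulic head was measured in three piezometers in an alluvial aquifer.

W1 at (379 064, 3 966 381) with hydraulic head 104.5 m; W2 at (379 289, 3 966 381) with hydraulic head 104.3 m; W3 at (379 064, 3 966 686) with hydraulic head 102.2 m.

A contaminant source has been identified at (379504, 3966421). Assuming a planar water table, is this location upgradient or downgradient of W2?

downgradient

∂h/∂x = (104.3 − 104.5) / (379289 − 379064) = -0.0008889
∂h/∂y = (102.2 − 104.5) / (3966686 − 3966381) = -0.007541
Head at (379504, 3966421) = 104.5 + (-0.0008889)·(440) + (-0.007541)·(40) = 103.81 m.
That is lower than the 104.3 m at W2, so the point is downgradient.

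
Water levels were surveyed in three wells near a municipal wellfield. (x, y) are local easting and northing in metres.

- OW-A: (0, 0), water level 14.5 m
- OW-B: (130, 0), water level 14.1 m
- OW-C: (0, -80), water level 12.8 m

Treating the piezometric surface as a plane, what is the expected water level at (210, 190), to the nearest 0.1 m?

17.9 m

∂h/∂x = (14.1 − 14.5) / (130 − 0) = -0.003077
∂h/∂y = (12.8 − 14.5) / (-80 − 0) = +0.02125
h(210, 190) = 14.5 + (-0.003077)·(210) + (+0.02125)·(190) = 14.5 -0.646 +4.037 = 17.891 m.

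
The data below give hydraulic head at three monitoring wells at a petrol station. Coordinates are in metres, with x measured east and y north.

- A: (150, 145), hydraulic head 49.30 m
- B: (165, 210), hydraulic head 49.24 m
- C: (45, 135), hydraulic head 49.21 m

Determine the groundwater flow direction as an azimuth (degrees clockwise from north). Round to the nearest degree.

Three-point gradient (reference A): Δ to B = (15, 65, -0.06), Δ to C = (-105, -10, -0.09).
∂h/∂x = +0.0009663, ∂h/∂y = -0.001146 (det = 6675).
Flow direction (−∇h) has components (-0.0009663 E, +0.001146 N).
Azimuth = atan2(E, N) = atan2(-0.0009663, +0.001146) = 319.9° ≈ 320°.

320°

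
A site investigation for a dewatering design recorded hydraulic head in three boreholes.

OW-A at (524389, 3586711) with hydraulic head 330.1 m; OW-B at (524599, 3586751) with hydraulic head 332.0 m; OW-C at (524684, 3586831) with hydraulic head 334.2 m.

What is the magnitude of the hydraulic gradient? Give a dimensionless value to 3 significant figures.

0.0229

Three-point gradient (reference OW-A): Δ to OW-B = (210, 40, +1.9), Δ to OW-C = (295, 120, +4.1).
∂h/∂x = +0.004776, ∂h/∂y = +0.02243 (det = 13400).
|∇h| = √(0.004776² + 0.02243²) = 0.02293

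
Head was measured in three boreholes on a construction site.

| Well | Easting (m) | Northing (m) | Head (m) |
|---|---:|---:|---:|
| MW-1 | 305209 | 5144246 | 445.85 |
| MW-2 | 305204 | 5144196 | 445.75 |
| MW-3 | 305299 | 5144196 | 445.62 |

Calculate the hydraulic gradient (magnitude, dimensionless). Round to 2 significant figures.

Taking MW-1 as reference: MW-2−MW-1 = (-5, -50, -0.10); MW-3−MW-1 = (90, -50, -0.23).
Solve a·Δx + b·Δy = Δh: det = (-5)·(-50) − 90·(-50) = 4750.
∂h/∂x = [(-0.10)·(-50) − (-0.23)·(-50)] / 4750 = -0.001368
∂h/∂y = [(-5)·(-0.23) − 90·(-0.10)] / 4750 = +0.002137
|∇h| = √(-0.001368² + 0.002137²) = 0.002537

0.0025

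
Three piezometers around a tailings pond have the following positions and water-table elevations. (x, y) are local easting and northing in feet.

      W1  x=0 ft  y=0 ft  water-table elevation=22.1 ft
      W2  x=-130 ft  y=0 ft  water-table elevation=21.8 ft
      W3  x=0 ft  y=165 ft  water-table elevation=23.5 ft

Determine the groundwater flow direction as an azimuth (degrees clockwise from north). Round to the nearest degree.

∂h/∂x = (21.8 − 22.1) / (-130 − 0) = +0.002308
∂h/∂y = (23.5 − 22.1) / (165 − 0) = +0.008485
Flow direction (−∇h) has components (-0.002308 E, -0.008485 N).
Azimuth = atan2(E, N) = atan2(-0.002308, -0.008485) = 195.2° ≈ 195°.

195°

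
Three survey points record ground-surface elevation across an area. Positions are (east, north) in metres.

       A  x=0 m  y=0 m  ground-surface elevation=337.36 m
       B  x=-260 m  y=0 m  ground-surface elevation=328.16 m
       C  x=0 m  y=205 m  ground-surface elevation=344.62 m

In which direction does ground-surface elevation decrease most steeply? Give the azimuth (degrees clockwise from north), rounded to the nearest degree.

225°

∂z/∂x = (328.16 − 337.36) / (-260 − 0) = +0.03538
∂z/∂y = (344.62 − 337.36) / (205 − 0) = +0.03541
Steepest decrease is along −∇f: components (-0.03538 E, -0.03541 N).
Azimuth = atan2(-0.03538, -0.03541) = 225.0° ≈ 225°.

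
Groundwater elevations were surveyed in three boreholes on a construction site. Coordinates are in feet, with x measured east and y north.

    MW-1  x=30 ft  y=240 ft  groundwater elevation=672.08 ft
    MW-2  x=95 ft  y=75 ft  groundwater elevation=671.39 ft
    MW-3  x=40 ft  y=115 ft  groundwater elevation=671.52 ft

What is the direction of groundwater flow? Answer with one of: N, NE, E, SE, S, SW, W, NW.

S

Differences from MW-1: to MW-2 (Δx, Δy, Δh) = (65, -165, -0.69); to MW-3 = (10, -125, -0.56).
Solve a·Δx + b·Δy = Δh: det = 65·(-125) − 10·(-165) = -6475.
∂h/∂x = [(-0.69)·(-125) − (-0.56)·(-165)] / -6475 = +0.0009498
∂h/∂y = [65·(-0.56) − 10·(-0.69)] / -6475 = +0.004556
Flow = −∇h = (-0.0009498 east, -0.004556 north), which points south.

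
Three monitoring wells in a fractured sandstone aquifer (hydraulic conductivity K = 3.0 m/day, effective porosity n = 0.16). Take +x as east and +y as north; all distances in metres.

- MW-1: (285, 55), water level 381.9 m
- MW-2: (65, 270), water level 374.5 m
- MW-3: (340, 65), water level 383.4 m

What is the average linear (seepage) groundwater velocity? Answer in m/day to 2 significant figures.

0.54 m/day

Differences from MW-1: to MW-2 (Δx, Δy, Δh) = (-220, 215, -7.4); to MW-3 = (55, 10, +1.5).
Solve a·Δx + b·Δy = Δh: det = (-220)·10 − 55·215 = -14025.
∂h/∂x = [(-7.4)·10 − (+1.5)·215] / -14025 = +0.02827
∂h/∂y = [(-220)·(+1.5) − 55·(-7.4)] / -14025 = -0.005490
|∇h| = √(0.02827² + -0.005490²) = 0.0288
Seepage velocity v = K·i/n = 3.0 × 0.0288 / 0.16 = 0.54 m/day.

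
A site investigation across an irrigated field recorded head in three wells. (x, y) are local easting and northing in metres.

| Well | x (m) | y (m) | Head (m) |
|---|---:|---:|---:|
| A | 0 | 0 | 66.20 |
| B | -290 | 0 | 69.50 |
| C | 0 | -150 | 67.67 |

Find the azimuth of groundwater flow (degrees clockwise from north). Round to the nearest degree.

049°

∂h/∂x = (69.50 − 66.20) / (-290 − 0) = -0.01138
∂h/∂y = (67.67 − 66.20) / (-150 − 0) = -0.009800
Flow direction (−∇h) has components (+0.01138 E, +0.009800 N).
Azimuth = atan2(E, N) = atan2(+0.01138, +0.009800) = 49.3° ≈ 049°.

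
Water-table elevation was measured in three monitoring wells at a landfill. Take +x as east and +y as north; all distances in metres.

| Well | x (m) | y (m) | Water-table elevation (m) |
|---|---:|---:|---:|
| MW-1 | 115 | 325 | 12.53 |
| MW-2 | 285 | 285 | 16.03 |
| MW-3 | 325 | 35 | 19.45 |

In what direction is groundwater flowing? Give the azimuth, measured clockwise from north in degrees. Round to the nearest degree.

301°

With h = a·x + b·y + c and MW-1 as origin, the differences give:
  170·a + (-40)·b = +3.50
  210·a + (-290)·b = +6.92
Eliminate b (×(-290) and ×(-40), subtract): -40900·a = -738.200 → a = ∂h/∂x = +0.01805
Back-substitute: b = ∂h/∂y = -0.01079.
Flow direction (−∇h) has components (-0.01805 E, +0.01079 N).
Azimuth = atan2(E, N) = atan2(-0.01805, +0.01079) = 300.9° ≈ 301°.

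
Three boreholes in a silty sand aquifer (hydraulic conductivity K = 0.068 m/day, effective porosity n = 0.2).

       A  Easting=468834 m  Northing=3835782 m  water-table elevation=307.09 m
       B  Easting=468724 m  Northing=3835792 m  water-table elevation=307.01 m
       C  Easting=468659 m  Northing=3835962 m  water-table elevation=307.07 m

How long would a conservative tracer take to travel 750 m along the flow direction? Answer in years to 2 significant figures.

Differences from A: to B (Δx, Δy, Δh) = (-110, 10, -0.08); to C = (-175, 180, -0.02).
Determinant of the coordinate differences = (-110)·180 − (-175)·10 = -18050.
∂h/∂x = [(-0.08)·180 − (-0.02)·10] / -18050 = +0.0007867
∂h/∂y = [(-110)·(-0.02) − (-175)·(-0.08)] / -18050 = +0.0006537
|∇h| = √(0.0007867² + 0.0006537²) = 0.001023
Seepage velocity v = K·i/n = 0.068 × 0.001023 / 0.2 = 0.0003478 m/day.
t = 750 / 0.0003478 = 2.156e+06 days = 5.9e+03 years.

5900 years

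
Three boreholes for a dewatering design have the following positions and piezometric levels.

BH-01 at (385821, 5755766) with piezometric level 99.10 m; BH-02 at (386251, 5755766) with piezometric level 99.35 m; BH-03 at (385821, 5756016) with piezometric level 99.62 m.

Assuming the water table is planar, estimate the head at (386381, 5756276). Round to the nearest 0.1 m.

∂h/∂x = (99.35 − 99.10) / (386251 − 385821) = +0.0005814
∂h/∂y = (99.62 − 99.10) / (5756016 − 5755766) = +0.002080
h(386381, 5756276) = 99.10 + (+0.0005814)·(560) + (+0.002080)·(510) = 99.10 +0.326 +1.061 = 100.486 m.

100.5 m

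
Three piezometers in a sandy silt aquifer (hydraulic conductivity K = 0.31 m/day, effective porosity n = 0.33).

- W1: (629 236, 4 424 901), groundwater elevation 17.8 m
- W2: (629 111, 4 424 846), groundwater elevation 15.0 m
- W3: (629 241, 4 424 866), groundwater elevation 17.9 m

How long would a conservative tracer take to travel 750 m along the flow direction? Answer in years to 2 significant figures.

98 years

With h = a·x + b·y + c and W1 as origin, the differences give:
  (-125)·a + (-55)·b = -2.8
  5·a + (-35)·b = +0.1
Eliminate b (×(-35) and ×(-55), subtract): 4650·a = 103.50 → a = ∂h/∂x = +0.02226
Back-substitute: b = ∂h/∂y = +0.0003226.
|∇h| = √(0.02226² + 0.0003226²) = 0.02226
Seepage velocity v = K·i/n = 0.31 × 0.02226 / 0.33 = 0.02091 m/day.
t = 750 / 0.02091 = 3.587e+04 days = 98.2 years.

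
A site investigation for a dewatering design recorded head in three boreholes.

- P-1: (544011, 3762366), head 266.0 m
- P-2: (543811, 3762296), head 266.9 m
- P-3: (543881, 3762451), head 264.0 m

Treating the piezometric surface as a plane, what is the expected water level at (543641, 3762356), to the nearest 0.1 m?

Taking P-1 as reference: P-2−P-1 = (-200, -70, +0.9); P-3−P-1 = (-130, 85, -2.0).
Solve a·Δx + b·Δy = Δh: det = (-200)·85 − (-130)·(-70) = -26100.
∂h/∂x = [(+0.9)·85 − (-2.0)·(-70)] / -26100 = +0.002433
∂h/∂y = [(-200)·(-2.0) − (-130)·(+0.9)] / -26100 = -0.01981
h(543641, 3762356) = 266.0 + (+0.002433)·(-370) + (-0.01981)·(-10) = 266.0 -0.900 +0.198 = 265.298 m.

265.3 m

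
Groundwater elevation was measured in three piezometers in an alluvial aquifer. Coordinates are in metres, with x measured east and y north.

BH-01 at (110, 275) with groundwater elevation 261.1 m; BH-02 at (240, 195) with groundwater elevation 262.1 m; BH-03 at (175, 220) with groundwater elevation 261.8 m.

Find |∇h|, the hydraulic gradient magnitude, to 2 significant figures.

Differences from BH-01: to BH-02 (Δx, Δy, Δh) = (130, -80, +1.0); to BH-03 = (65, -55, +0.7).
Solve a·Δx + b·Δy = Δh: det = 130·(-55) − 65·(-80) = -1950.
∂h/∂x = [(+1.0)·(-55) − (+0.7)·(-80)] / -1950 = -0.0005128
∂h/∂y = [130·(+0.7) − 65·(+1.0)] / -1950 = -0.01333
|∇h| = √(-0.0005128² + -0.01333²) = 0.01334

0.013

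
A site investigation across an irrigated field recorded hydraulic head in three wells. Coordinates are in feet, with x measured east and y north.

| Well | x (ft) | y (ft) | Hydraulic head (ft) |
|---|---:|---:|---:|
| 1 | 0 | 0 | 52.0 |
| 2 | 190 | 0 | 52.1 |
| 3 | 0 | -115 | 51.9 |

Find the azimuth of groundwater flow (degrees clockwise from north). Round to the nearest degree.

211°

∂h/∂x = (52.1 − 52.0) / (190 − 0) = +0.0005263
∂h/∂y = (51.9 − 52.0) / (-115 − 0) = +0.0008696
Flow direction (−∇h) has components (-0.0005263 E, -0.0008696 N).
Azimuth = atan2(E, N) = atan2(-0.0005263, -0.0008696) = 211.2° ≈ 211°.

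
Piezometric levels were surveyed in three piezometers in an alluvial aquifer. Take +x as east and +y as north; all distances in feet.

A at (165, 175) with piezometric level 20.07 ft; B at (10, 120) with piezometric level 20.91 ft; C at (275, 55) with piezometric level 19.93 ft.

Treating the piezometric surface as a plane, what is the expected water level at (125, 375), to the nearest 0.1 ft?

19.7 ft

Differences from A: to B (Δx, Δy, Δh) = (-155, -55, +0.84); to C = (110, -120, -0.14).
Solve a·Δx + b·Δy = Δh: det = (-155)·(-120) − 110·(-55) = 24650.
∂h/∂x = [(+0.84)·(-120) − (-0.14)·(-55)] / 24650 = -0.004402
∂h/∂y = [(-155)·(-0.14) − 110·(+0.84)] / 24650 = -0.002868
h(125, 375) = 20.07 + (-0.004402)·(-40) + (-0.002868)·(200) = 20.07 +0.176 -0.574 = 19.672 ft.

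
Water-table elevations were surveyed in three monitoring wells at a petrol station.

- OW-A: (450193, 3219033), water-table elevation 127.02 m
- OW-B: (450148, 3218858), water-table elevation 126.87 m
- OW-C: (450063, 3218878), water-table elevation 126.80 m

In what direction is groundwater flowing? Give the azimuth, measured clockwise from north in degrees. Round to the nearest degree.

Differences from OW-A: to OW-B (Δx, Δy, Δh) = (-45, -175, -0.15); to OW-C = (-130, -155, -0.22).
Solve a·Δx + b·Δy = Δh: det = (-45)·(-155) − (-130)·(-175) = -15775.
∂h/∂x = [(-0.15)·(-155) − (-0.22)·(-175)] / -15775 = +0.0009667
∂h/∂y = [(-45)·(-0.22) − (-130)·(-0.15)] / -15775 = +0.0006086
Flow direction (−∇h) has components (-0.0009667 E, -0.0006086 N).
Azimuth = atan2(E, N) = atan2(-0.0009667, -0.0006086) = 237.8° ≈ 238°.

238°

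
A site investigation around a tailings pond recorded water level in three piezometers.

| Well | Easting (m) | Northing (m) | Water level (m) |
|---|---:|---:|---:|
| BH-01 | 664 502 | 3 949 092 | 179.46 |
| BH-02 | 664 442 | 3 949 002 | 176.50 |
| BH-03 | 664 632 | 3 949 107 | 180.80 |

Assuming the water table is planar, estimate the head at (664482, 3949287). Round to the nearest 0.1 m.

184.8 m

Three-point gradient (reference BH-01): Δ to BH-02 = (-60, -90, -2.96), Δ to BH-03 = (130, 15, +1.34).
∂h/∂x = +0.007056, ∂h/∂y = +0.02819 (det = 10800).
h(664482, 3949287) = 179.46 + (+0.007056)·(-20) + (+0.02819)·(195) = 179.46 -0.141 +5.496 = 184.815 m.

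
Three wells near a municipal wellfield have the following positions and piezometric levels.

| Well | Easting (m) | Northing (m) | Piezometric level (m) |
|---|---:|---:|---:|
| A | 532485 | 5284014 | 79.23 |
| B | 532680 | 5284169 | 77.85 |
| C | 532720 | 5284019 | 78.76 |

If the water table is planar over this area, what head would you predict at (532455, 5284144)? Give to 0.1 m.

78.4 m

Taking A as reference: B−A = (195, 155, -1.38); C−A = (235, 5, -0.47).
Solve a·Δx + b·Δy = Δh: det = 195·5 − 235·155 = -35450.
∂h/∂x = [(-1.38)·5 − (-0.47)·155] / -35450 = -0.001860
∂h/∂y = [195·(-0.47) − 235·(-1.38)] / -35450 = -0.006563
h(532455, 5284144) = 79.23 + (-0.001860)·(-30) + (-0.006563)·(130) = 79.23 +0.056 -0.853 = 78.433 m.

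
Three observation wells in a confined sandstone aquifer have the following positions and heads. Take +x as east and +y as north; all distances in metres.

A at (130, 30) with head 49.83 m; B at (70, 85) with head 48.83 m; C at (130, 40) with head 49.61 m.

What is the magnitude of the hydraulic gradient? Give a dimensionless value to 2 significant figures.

With h = a·x + b·y + c and A as origin, the differences give:
  (-60)·a + 55·b = -1.00
  0·a + 10·b = -0.22
Eliminate b (×10 and ×55, subtract): -600·a = 2.100 → a = ∂h/∂x = -0.003500
Back-substitute: b = ∂h/∂y = -0.02200.
|∇h| = √(-0.003500² + -0.02200²) = 0.02228

0.022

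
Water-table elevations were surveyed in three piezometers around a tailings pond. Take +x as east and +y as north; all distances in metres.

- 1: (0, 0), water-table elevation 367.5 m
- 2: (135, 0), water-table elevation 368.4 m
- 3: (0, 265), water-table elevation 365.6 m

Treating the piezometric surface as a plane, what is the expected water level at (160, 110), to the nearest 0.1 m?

∂h/∂x = (368.4 − 367.5) / (135 − 0) = +0.006667
∂h/∂y = (365.6 − 367.5) / (265 − 0) = -0.007170
h(160, 110) = 367.5 + (+0.006667)·(160) + (-0.007170)·(110) = 367.5 +1.067 -0.789 = 367.778 m.

367.8 m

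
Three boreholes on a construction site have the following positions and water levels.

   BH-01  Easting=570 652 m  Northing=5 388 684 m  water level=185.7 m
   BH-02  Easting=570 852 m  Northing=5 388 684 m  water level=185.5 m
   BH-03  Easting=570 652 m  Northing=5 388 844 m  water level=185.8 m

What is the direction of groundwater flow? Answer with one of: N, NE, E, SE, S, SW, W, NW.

∂h/∂x = (185.5 − 185.7) / (570852 − 570652) = -0.0010000
∂h/∂y = (185.8 − 185.7) / (5388844 − 5388684) = +0.0006250
Flow = −∇h = (+0.0010000 east, -0.0006250 north), which points southeast.

SE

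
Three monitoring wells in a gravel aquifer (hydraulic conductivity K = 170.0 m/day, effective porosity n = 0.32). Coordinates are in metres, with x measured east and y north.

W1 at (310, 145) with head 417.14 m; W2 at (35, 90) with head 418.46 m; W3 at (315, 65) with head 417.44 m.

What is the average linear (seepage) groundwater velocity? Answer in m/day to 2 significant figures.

3.0 m/day

Differences from W1: to W2 (Δx, Δy, Δh) = (-275, -55, +1.32); to W3 = (5, -80, +0.30).
Solve a·Δx + b·Δy = Δh: det = (-275)·(-80) − 5·(-55) = 22275.
∂h/∂x = [(+1.32)·(-80) − (+0.30)·(-55)] / 22275 = -0.004000
∂h/∂y = [(-275)·(+0.30) − 5·(+1.32)] / 22275 = -0.004000
|∇h| = √(-0.004000² + -0.004000²) = 0.005657
Seepage velocity v = K·i/n = 170.0 × 0.005657 / 0.32 = 3.005 m/day.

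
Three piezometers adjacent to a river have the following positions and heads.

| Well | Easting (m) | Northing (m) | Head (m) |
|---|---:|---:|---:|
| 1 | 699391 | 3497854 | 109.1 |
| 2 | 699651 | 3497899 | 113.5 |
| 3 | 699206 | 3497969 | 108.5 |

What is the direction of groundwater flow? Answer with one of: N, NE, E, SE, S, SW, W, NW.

Taking 1 as reference: 2−1 = (260, 45, +4.4); 3−1 = (-185, 115, -0.6).
Determinant of the coordinate differences = 260·115 − (-185)·45 = 38225.
∂h/∂x = [(+4.4)·115 − (-0.6)·45] / 38225 = +0.01394
∂h/∂y = [260·(-0.6) − (-185)·(+4.4)] / 38225 = +0.01721
Flow = −∇h = (-0.01394 east, -0.01721 north), which points southwest.

SW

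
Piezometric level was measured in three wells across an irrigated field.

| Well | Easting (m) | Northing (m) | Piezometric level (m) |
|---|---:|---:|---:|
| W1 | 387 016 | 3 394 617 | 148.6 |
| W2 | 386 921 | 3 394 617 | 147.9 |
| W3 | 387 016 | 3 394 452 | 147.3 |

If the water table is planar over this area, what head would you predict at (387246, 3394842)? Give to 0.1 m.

152.1 m

∂h/∂x = (147.9 − 148.6) / (386921 − 387016) = +0.007368
∂h/∂y = (147.3 − 148.6) / (3394452 − 3394617) = +0.007879
h(387246, 3394842) = 148.6 + (+0.007368)·(230) + (+0.007879)·(225) = 148.6 +1.695 +1.773 = 152.067 m.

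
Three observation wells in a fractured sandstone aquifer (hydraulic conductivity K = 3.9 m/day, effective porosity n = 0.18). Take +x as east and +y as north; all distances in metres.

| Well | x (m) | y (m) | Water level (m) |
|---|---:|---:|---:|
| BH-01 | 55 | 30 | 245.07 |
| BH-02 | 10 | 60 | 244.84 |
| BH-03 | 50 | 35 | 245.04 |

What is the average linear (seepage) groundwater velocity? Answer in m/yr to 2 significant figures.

Three-point gradient (reference BH-01): Δ to BH-02 = (-45, 30, -0.23), Δ to BH-03 = (-5, 5, -0.03).
∂h/∂x = +0.003333, ∂h/∂y = -0.002667 (det = -75).
|∇h| = √(0.003333² + -0.002667²) = 0.004269
Seepage velocity v = K·i/n = 3.9 × 0.004269 / 0.18 = 0.0925 m/day = 33.79 m/yr.

34 m/yr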